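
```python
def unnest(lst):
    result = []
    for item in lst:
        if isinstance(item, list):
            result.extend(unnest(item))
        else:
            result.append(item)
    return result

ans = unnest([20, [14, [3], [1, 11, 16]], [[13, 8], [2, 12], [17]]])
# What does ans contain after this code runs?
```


unnest([20, [14, [3], [1, 11, 16]], [[13, 8], [2, 12], [17]]])
Processing each element:
  20 is not a list -> append 20
  [14, [3], [1, 11, 16]] is a list -> unnest recursively -> [14, 3, 1, 11, 16]
  [[13, 8], [2, 12], [17]] is a list -> unnest recursively -> [13, 8, 2, 12, 17]
= [20, 14, 3, 1, 11, 16, 13, 8, 2, 12, 17]


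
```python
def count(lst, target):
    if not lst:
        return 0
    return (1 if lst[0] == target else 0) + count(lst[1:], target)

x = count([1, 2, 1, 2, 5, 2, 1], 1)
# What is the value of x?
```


count([1, 2, 1, 2, 5, 2, 1], 1)
lst[0]=1 == 1: 1 + count([2, 1, 2, 5, 2, 1], 1)
lst[0]=2 != 1: 0 + count([1, 2, 5, 2, 1], 1)
lst[0]=1 == 1: 1 + count([2, 5, 2, 1], 1)
lst[0]=2 != 1: 0 + count([5, 2, 1], 1)
lst[0]=5 != 1: 0 + count([2, 1], 1)
lst[0]=2 != 1: 0 + count([1], 1)
lst[0]=1 == 1: 1 + count([], 1)
= 3


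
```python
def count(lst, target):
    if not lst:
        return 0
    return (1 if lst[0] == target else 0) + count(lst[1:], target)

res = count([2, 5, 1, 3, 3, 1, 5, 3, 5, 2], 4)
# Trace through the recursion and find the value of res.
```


count([2, 5, 1, 3, 3, 1, 5, 3, 5, 2], 4)
lst[0]=2 != 4: 0 + count([5, 1, 3, 3, 1, 5, 3, 5, 2], 4)
lst[0]=5 != 4: 0 + count([1, 3, 3, 1, 5, 3, 5, 2], 4)
lst[0]=1 != 4: 0 + count([3, 3, 1, 5, 3, 5, 2], 4)
lst[0]=3 != 4: 0 + count([3, 1, 5, 3, 5, 2], 4)
lst[0]=3 != 4: 0 + count([1, 5, 3, 5, 2], 4)
lst[0]=1 != 4: 0 + count([5, 3, 5, 2], 4)
lst[0]=5 != 4: 0 + count([3, 5, 2], 4)
lst[0]=3 != 4: 0 + count([5, 2], 4)
lst[0]=5 != 4: 0 + count([2], 4)
lst[0]=2 != 4: 0 + count([], 4)
= 0


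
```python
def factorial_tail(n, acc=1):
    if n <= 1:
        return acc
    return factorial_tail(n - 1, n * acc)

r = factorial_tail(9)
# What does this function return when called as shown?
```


factorial_tail(9, 1)
= factorial_tail(8, 9 * 1) = factorial_tail(8, 9)
= factorial_tail(7, 8 * 9) = factorial_tail(7, 72)
= factorial_tail(6, 7 * 72) = factorial_tail(6, 504)
= factorial_tail(5, 6 * 504) = factorial_tail(5, 3024)
= factorial_tail(4, 5 * 3024) = factorial_tail(4, 15120)
= factorial_tail(3, 4 * 15120) = factorial_tail(3, 60480)
= factorial_tail(2, 3 * 60480) = factorial_tail(2, 181440)
= factorial_tail(1, 2 * 181440) = factorial_tail(1, 362880)
n <= 1, return acc = 362880


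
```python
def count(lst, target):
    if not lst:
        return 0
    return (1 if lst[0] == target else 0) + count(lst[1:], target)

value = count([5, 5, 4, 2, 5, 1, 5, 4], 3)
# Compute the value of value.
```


count([5, 5, 4, 2, 5, 1, 5, 4], 3)
lst[0]=5 != 3: 0 + count([5, 4, 2, 5, 1, 5, 4], 3)
lst[0]=5 != 3: 0 + count([4, 2, 5, 1, 5, 4], 3)
lst[0]=4 != 3: 0 + count([2, 5, 1, 5, 4], 3)
lst[0]=2 != 3: 0 + count([5, 1, 5, 4], 3)
lst[0]=5 != 3: 0 + count([1, 5, 4], 3)
lst[0]=1 != 3: 0 + count([5, 4], 3)
lst[0]=5 != 3: 0 + count([4], 3)
lst[0]=4 != 3: 0 + count([], 3)
= 0


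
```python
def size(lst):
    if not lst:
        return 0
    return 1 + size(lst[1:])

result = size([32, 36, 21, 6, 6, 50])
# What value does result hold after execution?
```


size([32, 36, 21, 6, 6, 50])
= 1 + size([36, 21, 6, 6, 50])
= 1 + 1 + size([21, 6, 6, 50])
= 1 + 1 + 1 + size([6, 6, 50])
= 1 + 1 + 1 + 1 + size([6, 50])
= 1 + 1 + 1 + 1 + 1 + size([50])
= 1 + 1 + 1 + 1 + 1 + 1 + size([])
= 1 + 1 + 1 + 1 + 1 + 1 + 0
= 6


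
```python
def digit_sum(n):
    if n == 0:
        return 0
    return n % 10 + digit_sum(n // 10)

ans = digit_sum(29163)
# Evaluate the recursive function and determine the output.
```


digit_sum(29163)
= 3 + digit_sum(2916)
= 3 + 6 + digit_sum(291)
= 3 + 6 + 1 + digit_sum(29)
= 3 + 6 + 1 + 9 + digit_sum(2)
= 3 + 6 + 1 + 9 + 2 + digit_sum(0)
= 3 + 6 + 1 + 9 + 2 + 0
= 21


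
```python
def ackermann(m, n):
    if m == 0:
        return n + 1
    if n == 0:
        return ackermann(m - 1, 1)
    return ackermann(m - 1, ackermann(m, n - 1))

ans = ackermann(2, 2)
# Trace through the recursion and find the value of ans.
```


ackermann(2, 2)
= ackermann(1, ackermann(2, 1))
First compute ackermann(2, 1) = 5
= ackermann(1, 5)
= 7


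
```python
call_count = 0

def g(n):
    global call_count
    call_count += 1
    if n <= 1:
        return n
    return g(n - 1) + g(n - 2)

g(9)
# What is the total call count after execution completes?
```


g(9) calls g(8) and g(7); each non-base call branches into two more.
Let C(k) = total number of calls made by g(k), including the call to g(k) itself.
Base cases: C(0) = 1, C(1) = 1
Recurrence: C(k) = 1 + C(k-1) + C(k-2)
  C(2) = 1 + C(1) + C(0) = 1 + 1 + 1 = 3
  C(3) = 1 + C(2) + C(1) = 1 + 3 + 1 = 5
  C(4) = 1 + C(3) + C(2) = 1 + 5 + 3 = 9
  C(5) = 1 + C(4) + C(3) = 1 + 9 + 5 = 15
  C(6) = 1 + C(5) + C(4) = 1 + 15 + 9 = 25
  C(7) = 1 + C(6) + C(5) = 1 + 25 + 15 = 41
  C(8) = 1 + C(7) + C(6) = 1 + 41 + 25 = 67
  C(9) = 1 + C(8) + C(7) = 1 + 67 + 41 = 109
Total calls = C(9) = 109


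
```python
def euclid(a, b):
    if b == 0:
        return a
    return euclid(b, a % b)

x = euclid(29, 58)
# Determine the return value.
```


euclid(29, 58)
= euclid(58, 29 % 58) = euclid(58, 29)
= euclid(29, 58 % 29) = euclid(29, 0)
b == 0, return a = 29


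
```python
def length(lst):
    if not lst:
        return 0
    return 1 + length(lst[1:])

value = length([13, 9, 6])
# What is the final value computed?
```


length([13, 9, 6])
= 1 + length([9, 6])
= 1 + 1 + length([6])
= 1 + 1 + 1 + length([])
= 1 + 1 + 1 + 0
= 3


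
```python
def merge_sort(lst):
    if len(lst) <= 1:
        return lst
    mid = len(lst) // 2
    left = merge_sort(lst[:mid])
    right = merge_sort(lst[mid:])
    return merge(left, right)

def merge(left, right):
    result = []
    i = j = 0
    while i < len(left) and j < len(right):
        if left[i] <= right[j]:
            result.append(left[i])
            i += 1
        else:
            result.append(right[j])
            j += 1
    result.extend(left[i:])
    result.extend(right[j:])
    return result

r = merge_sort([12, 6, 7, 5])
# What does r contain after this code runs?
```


merge_sort([12, 6, 7, 5])
Split into [12, 6] and [7, 5]
Left sorted: [6, 12]
Right sorted: [5, 7]
Merge [6, 12] and [5, 7]
= [5, 6, 7, 12]


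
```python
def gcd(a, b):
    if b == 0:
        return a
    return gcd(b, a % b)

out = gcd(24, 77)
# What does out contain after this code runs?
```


gcd(24, 77)
= gcd(77, 24 % 77) = gcd(77, 24)
= gcd(24, 77 % 24) = gcd(24, 5)
= gcd(5, 24 % 5) = gcd(5, 4)
= gcd(4, 5 % 4) = gcd(4, 1)
= gcd(1, 4 % 1) = gcd(1, 0)
b == 0, return a = 1


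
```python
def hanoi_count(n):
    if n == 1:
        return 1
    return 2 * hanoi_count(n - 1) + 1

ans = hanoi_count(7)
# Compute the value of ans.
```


hanoi_count(7)
= 2 * hanoi_count(6) + 1
= 2 * (2 * hanoi_count(5) + 1) + 1
= 2 * (2 * (2 * hanoi_count(4) + 1) + 1) + 1
= 2 * (2 * (2 * (2 * hanoi_count(3) + 1) + 1) + 1) + 1
= 2 * (2 * (2 * (2 * (2 * hanoi_count(2) + 1) + 1) + 1) + 1) + 1
= 2 * (2 * (2 * (2 * (2 * (2 * hanoi_count(1) + 1) + 1) + 1) + 1) + 1) + 1
Now compute bottom-up:
hanoi_count(1) = 1
hanoi_count(2) = 2 * 1 + 1 = 3
hanoi_count(3) = 2 * 3 + 1 = 7
hanoi_count(4) = 2 * 7 + 1 = 15
hanoi_count(5) = 2 * 15 + 1 = 31
hanoi_count(6) = 2 * 31 + 1 = 63
hanoi_count(7) = 2 * 63 + 1 = 127
= 127


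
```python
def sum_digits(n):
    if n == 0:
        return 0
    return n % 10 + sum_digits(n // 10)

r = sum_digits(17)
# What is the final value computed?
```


sum_digits(17)
= 7 + sum_digits(1)
= 7 + 1 + sum_digits(0)
= 7 + 1 + 0
= 8


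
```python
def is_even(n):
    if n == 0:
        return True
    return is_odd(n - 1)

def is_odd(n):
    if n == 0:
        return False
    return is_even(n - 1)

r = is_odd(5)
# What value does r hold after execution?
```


is_odd(5)
= is_even(4)
= is_odd(3)
= is_even(2)
= is_odd(1)
= is_even(0)
n == 0: return True
= True


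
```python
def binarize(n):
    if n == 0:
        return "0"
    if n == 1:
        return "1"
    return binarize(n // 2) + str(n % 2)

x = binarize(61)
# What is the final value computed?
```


binarize(61)
= binarize(30) + "1"
= binarize(15) + "0" + "1"
= binarize(7) + "1" + "0" + "1"
= binarize(3) + "1" + "1" + "0" + "1"
= binarize(1) + "1" + "1" + "1" + "0" + "1"
= "1" + "1" + "1" + "1" + "0" + "1"
= "111101"


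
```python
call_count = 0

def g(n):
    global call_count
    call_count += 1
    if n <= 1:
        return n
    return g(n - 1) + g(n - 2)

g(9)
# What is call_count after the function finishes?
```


g(9) calls g(8) and g(7); each non-base call branches into two more.
Let C(k) = total number of calls made by g(k), including the call to g(k) itself.
Base cases: C(0) = 1, C(1) = 1
Recurrence: C(k) = 1 + C(k-1) + C(k-2)
  C(2) = 1 + C(1) + C(0) = 1 + 1 + 1 = 3
  C(3) = 1 + C(2) + C(1) = 1 + 3 + 1 = 5
  C(4) = 1 + C(3) + C(2) = 1 + 5 + 3 = 9
  C(5) = 1 + C(4) + C(3) = 1 + 9 + 5 = 15
  C(6) = 1 + C(5) + C(4) = 1 + 15 + 9 = 25
  C(7) = 1 + C(6) + C(5) = 1 + 25 + 15 = 41
  C(8) = 1 + C(7) + C(6) = 1 + 41 + 25 = 67
  C(9) = 1 + C(8) + C(7) = 1 + 67 + 41 = 109
Total calls = C(9) = 109


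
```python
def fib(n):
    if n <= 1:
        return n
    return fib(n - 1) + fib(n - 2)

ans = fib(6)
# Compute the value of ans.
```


fib(6)
= fib(5) + fib(4)
= (fib(4) + fib(3)) + fib(4)
Computing bottom-up: fib(0)=0, fib(1)=1, fib(2)=1, fib(3)=2, fib(4)=3, fib(5)=5, fib(6)=8
= 8


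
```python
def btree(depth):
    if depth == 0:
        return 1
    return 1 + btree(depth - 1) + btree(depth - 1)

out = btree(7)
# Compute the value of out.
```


btree(7)
= 1 + btree(6) + btree(6)
= 1 + 2 * btree(6)
btree(k) = 2^(k+1) - 1
btree(0) = 1
btree(1) = 3
btree(2) = 7
btree(3) = 15
btree(4) = 31
btree(7) = 2^8 - 1 = 255


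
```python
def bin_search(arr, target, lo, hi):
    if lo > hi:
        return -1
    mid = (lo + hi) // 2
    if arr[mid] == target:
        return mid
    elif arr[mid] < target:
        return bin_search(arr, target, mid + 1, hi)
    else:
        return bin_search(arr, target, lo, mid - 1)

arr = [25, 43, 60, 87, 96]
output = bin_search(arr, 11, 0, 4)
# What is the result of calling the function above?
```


bin_search(arr, 11, 0, 4)
lo=0, hi=4, mid=2, arr[mid]=60
60 > 11, search left half
lo=0, hi=1, mid=0, arr[mid]=25
25 > 11, search left half
lo > hi, target not found, return -1
= -1


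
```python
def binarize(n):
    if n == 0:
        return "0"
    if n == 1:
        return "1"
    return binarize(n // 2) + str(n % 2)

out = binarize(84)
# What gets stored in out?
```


binarize(84)
= binarize(42) + "0"
= binarize(21) + "0" + "0"
= binarize(10) + "1" + "0" + "0"
= binarize(5) + "0" + "1" + "0" + "0"
= binarize(2) + "1" + "0" + "1" + "0" + "0"
= binarize(1) + "0" + "1" + "0" + "1" + "0" + "0"
= "1" + "0" + "1" + "0" + "1" + "0" + "0"
= "1010100"


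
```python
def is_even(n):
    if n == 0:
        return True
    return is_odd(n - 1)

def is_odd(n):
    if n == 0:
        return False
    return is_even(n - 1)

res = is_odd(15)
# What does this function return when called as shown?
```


is_odd(15)
= is_even(14)
= is_odd(13)
= is_even(12)
= is_odd(11)
= is_even(10)
= is_odd(9)
= is_even(8)
= is_odd(7)
= is_even(6)
= is_odd(5)
= is_even(4)
= is_odd(3)
= is_even(2)
= is_odd(1)
= is_even(0)
n == 0: return True
= True


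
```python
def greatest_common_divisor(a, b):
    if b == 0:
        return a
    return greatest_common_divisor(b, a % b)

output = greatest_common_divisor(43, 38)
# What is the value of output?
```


greatest_common_divisor(43, 38)
= greatest_common_divisor(38, 43 % 38) = greatest_common_divisor(38, 5)
= greatest_common_divisor(5, 38 % 5) = greatest_common_divisor(5, 3)
= greatest_common_divisor(3, 5 % 3) = greatest_common_divisor(3, 2)
= greatest_common_divisor(2, 3 % 2) = greatest_common_divisor(2, 1)
= greatest_common_divisor(1, 2 % 1) = greatest_common_divisor(1, 0)
b == 0, return a = 1


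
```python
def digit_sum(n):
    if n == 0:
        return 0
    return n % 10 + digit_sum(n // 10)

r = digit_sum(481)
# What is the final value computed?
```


digit_sum(481)
= 1 + digit_sum(48)
= 1 + 8 + digit_sum(4)
= 1 + 8 + 4 + digit_sum(0)
= 1 + 8 + 4 + 0
= 13


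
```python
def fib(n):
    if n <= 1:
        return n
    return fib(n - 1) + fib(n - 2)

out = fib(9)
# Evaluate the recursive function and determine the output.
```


fib(9)
= fib(8) + fib(7)
= (fib(7) + fib(6)) + fib(7)
Computing bottom-up: fib(0)=0, fib(1)=1, fib(2)=1, fib(3)=2, fib(4)=3, fib(5)=5, fib(6)=8, fib(7)=13, fib(8)=21, fib(9)=34
= 34


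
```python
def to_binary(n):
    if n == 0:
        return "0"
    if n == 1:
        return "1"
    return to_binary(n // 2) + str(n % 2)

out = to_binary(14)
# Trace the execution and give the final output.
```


to_binary(14)
= to_binary(7) + "0"
= to_binary(3) + "1" + "0"
= to_binary(1) + "1" + "1" + "0"
= "1" + "1" + "1" + "0"
= "1110"


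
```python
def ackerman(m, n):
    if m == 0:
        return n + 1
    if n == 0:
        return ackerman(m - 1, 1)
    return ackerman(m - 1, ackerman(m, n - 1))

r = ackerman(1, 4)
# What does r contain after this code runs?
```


ackerman(1, 4)
= ackerman(0, ackerman(1, 3))
First compute ackerman(1, 3) = 5
= ackerman(0, 5)
= 6


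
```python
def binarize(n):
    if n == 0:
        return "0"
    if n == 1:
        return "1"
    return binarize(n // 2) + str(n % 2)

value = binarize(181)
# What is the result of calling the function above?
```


binarize(181)
= binarize(90) + "1"
= binarize(45) + "0" + "1"
= binarize(22) + "1" + "0" + "1"
= binarize(11) + "0" + "1" + "0" + "1"
= binarize(5) + "1" + "0" + "1" + "0" + "1"
= binarize(2) + "1" + "1" + "0" + "1" + "0" + "1"
= binarize(1) + "0" + "1" + "1" + "0" + "1" + "0" + "1"
= "1" + "0" + "1" + "1" + "0" + "1" + "0" + "1"
= "10110101"


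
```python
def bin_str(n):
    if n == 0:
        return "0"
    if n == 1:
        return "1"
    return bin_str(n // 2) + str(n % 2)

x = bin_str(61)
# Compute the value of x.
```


bin_str(61)
= bin_str(30) + "1"
= bin_str(15) + "0" + "1"
= bin_str(7) + "1" + "0" + "1"
= bin_str(3) + "1" + "1" + "0" + "1"
= bin_str(1) + "1" + "1" + "1" + "0" + "1"
= "1" + "1" + "1" + "1" + "0" + "1"
= "111101"


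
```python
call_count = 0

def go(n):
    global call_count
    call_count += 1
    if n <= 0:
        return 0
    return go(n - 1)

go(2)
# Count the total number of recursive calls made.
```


go(2) calls go(1) calls ... calls go(0)
Total calls: 2 + 1 (for base case) = 3


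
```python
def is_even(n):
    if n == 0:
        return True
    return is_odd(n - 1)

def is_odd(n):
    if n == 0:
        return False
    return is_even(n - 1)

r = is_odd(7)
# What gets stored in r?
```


is_odd(7)
= is_even(6)
= is_odd(5)
= is_even(4)
= is_odd(3)
= is_even(2)
= is_odd(1)
= is_even(0)
n == 0: return True
= True


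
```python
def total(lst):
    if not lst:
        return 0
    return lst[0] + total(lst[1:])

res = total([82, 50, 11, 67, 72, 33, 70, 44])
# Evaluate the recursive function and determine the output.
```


total([82, 50, 11, 67, 72, 33, 70, 44])
= 82 + total([50, 11, 67, 72, 33, 70, 44])
= 82 + 50 + total([11, 67, 72, 33, 70, 44])
= 82 + 50 + 11 + total([67, 72, 33, 70, 44])
= 82 + 50 + 11 + 67 + total([72, 33, 70, 44])
= 82 + 50 + 11 + 67 + 72 + total([33, 70, 44])
= 82 + 50 + 11 + 67 + 72 + 33 + total([70, 44])
= 82 + 50 + 11 + 67 + 72 + 33 + 70 + total([44])
= 82 + 50 + 11 + 67 + 72 + 33 + 70 + 44 + total([])
= 82 + 50 + 11 + 67 + 72 + 33 + 70 + 44 + 0
= 429


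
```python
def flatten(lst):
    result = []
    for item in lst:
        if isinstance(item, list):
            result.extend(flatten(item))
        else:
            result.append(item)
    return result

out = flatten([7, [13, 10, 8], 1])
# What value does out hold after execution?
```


flatten([7, [13, 10, 8], 1])
Processing each element:
  7 is not a list -> append 7
  [13, 10, 8] is a list -> flatten recursively -> [13, 10, 8]
  1 is not a list -> append 1
= [7, 13, 10, 8, 1]


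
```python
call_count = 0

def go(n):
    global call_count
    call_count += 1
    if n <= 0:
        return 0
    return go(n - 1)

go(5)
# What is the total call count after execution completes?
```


go(5) calls go(4) calls ... calls go(0)
Total calls: 5 + 1 (for base case) = 6


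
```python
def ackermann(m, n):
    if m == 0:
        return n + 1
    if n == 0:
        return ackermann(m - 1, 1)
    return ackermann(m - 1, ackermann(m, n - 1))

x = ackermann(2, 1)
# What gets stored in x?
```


ackermann(2, 1)
= ackermann(1, ackermann(2, 0))
First compute ackermann(2, 0) = 3
= ackermann(1, 3)
= 5


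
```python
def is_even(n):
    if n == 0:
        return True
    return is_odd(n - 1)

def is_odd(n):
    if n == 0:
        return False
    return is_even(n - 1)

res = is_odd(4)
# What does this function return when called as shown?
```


is_odd(4)
= is_even(3)
= is_odd(2)
= is_even(1)
= is_odd(0)
n == 0: return False
= False


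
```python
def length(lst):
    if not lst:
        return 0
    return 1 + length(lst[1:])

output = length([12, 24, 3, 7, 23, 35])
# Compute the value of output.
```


length([12, 24, 3, 7, 23, 35])
= 1 + length([24, 3, 7, 23, 35])
= 1 + 1 + length([3, 7, 23, 35])
= 1 + 1 + 1 + length([7, 23, 35])
= 1 + 1 + 1 + 1 + length([23, 35])
= 1 + 1 + 1 + 1 + 1 + length([35])
= 1 + 1 + 1 + 1 + 1 + 1 + length([])
= 1 + 1 + 1 + 1 + 1 + 1 + 0
= 6


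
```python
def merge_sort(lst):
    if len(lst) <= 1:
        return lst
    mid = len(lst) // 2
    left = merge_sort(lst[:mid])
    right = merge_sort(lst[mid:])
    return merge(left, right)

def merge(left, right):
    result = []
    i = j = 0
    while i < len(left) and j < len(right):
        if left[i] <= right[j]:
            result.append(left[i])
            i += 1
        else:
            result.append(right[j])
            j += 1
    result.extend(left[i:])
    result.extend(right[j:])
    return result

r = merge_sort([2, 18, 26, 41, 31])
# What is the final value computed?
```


merge_sort([2, 18, 26, 41, 31])
Split into [2, 18] and [26, 41, 31]
Left sorted: [2, 18]
Right sorted: [26, 31, 41]
Merge [2, 18] and [26, 31, 41]
= [2, 18, 26, 31, 41]


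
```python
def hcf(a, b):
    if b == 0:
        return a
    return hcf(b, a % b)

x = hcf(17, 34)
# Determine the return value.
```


hcf(17, 34)
= hcf(34, 17 % 34) = hcf(34, 17)
= hcf(17, 34 % 17) = hcf(17, 0)
b == 0, return a = 17


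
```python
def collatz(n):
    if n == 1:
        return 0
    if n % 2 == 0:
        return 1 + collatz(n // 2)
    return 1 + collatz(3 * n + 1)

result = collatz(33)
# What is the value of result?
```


collatz(33)
33 is odd -> 3*33+1 = 100 -> collatz(100)
100 is even -> collatz(50)
50 is even -> collatz(25)
25 is odd -> 3*25+1 = 76 -> collatz(76)
76 is even -> collatz(38)
38 is even -> collatz(19)
19 is odd -> 3*19+1 = 58 -> collatz(58)
58 is even -> collatz(29)
29 is odd -> 3*29+1 = 88 -> collatz(88)
88 is even -> collatz(44)
44 is even -> collatz(22)
22 is even -> collatz(11)
11 is odd -> 3*11+1 = 34 -> collatz(34)
34 is even -> collatz(17)
17 is odd -> 3*17+1 = 52 -> collatz(52)
52 is even -> collatz(26)
26 is even -> collatz(13)
13 is odd -> 3*13+1 = 40 -> collatz(40)
40 is even -> collatz(20)
20 is even -> collatz(10)
10 is even -> collatz(5)
5 is odd -> 3*5+1 = 16 -> collatz(16)
16 is even -> collatz(8)
8 is even -> collatz(4)
4 is even -> collatz(2)
2 is even -> collatz(1)
Reached 1 after 26 steps
= 26


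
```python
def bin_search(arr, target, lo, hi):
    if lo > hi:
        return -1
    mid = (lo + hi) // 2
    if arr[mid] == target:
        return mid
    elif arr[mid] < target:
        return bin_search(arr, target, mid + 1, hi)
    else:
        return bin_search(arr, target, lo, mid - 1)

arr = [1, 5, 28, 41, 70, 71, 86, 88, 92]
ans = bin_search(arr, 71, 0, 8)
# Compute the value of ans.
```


bin_search(arr, 71, 0, 8)
lo=0, hi=8, mid=4, arr[mid]=70
70 < 71, search right half
lo=5, hi=8, mid=6, arr[mid]=86
86 > 71, search left half
lo=5, hi=5, mid=5, arr[mid]=71
arr[5] == 71, found at index 5
= 5


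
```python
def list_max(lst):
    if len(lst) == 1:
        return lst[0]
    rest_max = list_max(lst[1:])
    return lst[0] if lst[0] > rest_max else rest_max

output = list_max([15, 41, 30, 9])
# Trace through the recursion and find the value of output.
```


list_max([15, 41, 30, 9])
= compare 15 with list_max([41, 30, 9])
= compare 41 with list_max([30, 9])
= compare 30 with list_max([9])
Base: list_max([9]) = 9
compare 30 with 9: max = 30
compare 41 with 30: max = 41
compare 15 with 41: max = 41
= 41


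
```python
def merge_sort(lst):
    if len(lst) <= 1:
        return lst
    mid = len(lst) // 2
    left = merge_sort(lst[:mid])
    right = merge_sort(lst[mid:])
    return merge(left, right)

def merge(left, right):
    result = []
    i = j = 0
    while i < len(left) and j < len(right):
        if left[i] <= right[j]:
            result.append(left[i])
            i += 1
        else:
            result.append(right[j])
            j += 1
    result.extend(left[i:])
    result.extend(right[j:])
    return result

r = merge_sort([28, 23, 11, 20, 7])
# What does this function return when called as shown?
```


merge_sort([28, 23, 11, 20, 7])
Split into [28, 23] and [11, 20, 7]
Left sorted: [23, 28]
Right sorted: [7, 11, 20]
Merge [23, 28] and [7, 11, 20]
= [7, 11, 20, 23, 28]


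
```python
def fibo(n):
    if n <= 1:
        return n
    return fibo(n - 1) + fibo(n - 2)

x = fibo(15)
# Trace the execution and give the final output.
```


fibo(15)
= fibo(14) + fibo(13)
= (fibo(13) + fibo(12)) + fibo(13)
Computing bottom-up: fibo(0)=0, fibo(1)=1, fibo(2)=1, fibo(3)=2, fibo(4)=3, fibo(5)=5, fibo(6)=8, fibo(7)=13, fibo(8)=21, fibo(9)=34, fibo(10)=55, fibo(11)=89, fibo(12)=144, fibo(13)=233, fibo(14)=377, fibo(15)=610
= 610


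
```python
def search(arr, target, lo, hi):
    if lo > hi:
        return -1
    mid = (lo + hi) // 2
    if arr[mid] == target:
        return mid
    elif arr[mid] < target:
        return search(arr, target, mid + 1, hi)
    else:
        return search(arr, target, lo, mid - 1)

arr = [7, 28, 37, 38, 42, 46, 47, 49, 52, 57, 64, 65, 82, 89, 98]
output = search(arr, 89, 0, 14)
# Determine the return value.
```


search(arr, 89, 0, 14)
lo=0, hi=14, mid=7, arr[mid]=49
49 < 89, search right half
lo=8, hi=14, mid=11, arr[mid]=65
65 < 89, search right half
lo=12, hi=14, mid=13, arr[mid]=89
arr[13] == 89, found at index 13
= 13


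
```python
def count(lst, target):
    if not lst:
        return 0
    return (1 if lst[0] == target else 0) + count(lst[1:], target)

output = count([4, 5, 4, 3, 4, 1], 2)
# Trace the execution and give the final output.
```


count([4, 5, 4, 3, 4, 1], 2)
lst[0]=4 != 2: 0 + count([5, 4, 3, 4, 1], 2)
lst[0]=5 != 2: 0 + count([4, 3, 4, 1], 2)
lst[0]=4 != 2: 0 + count([3, 4, 1], 2)
lst[0]=3 != 2: 0 + count([4, 1], 2)
lst[0]=4 != 2: 0 + count([1], 2)
lst[0]=1 != 2: 0 + count([], 2)
= 0


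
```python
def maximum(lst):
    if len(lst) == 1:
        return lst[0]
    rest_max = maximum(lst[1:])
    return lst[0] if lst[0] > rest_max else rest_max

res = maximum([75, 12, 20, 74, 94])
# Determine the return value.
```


maximum([75, 12, 20, 74, 94])
= compare 75 with maximum([12, 20, 74, 94])
= compare 12 with maximum([20, 74, 94])
= compare 20 with maximum([74, 94])
= compare 74 with maximum([94])
Base: maximum([94]) = 94
compare 74 with 94: max = 94
compare 20 with 94: max = 94
compare 12 with 94: max = 94
compare 75 with 94: max = 94
= 94


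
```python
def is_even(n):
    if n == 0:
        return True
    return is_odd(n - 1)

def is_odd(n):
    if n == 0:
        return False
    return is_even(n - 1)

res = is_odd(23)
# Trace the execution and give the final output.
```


is_odd(23)
= is_even(22)
= is_odd(21)
= is_even(20)
= is_odd(19)
= is_even(18)
= is_odd(17)
= is_even(16)
= is_odd(15)
= is_even(14)
= is_odd(13)
= is_even(12)
= is_odd(11)
= is_even(10)
= is_odd(9)
= is_even(8)
= is_odd(7)
= is_even(6)
= is_odd(5)
= is_even(4)
= is_odd(3)
= is_even(2)
= is_odd(1)
= is_even(0)
n == 0: return True
= True


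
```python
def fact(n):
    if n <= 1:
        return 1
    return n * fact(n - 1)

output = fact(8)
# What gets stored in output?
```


fact(8)
= 8 * fact(7)
= 8 * 7 * fact(6)
= 8 * 7 * 6 * fact(5)
= 8 * 7 * 6 * 5 * fact(4)
= 8 * 7 * 6 * 5 * 4 * fact(3)
= 8 * 7 * 6 * 5 * 4 * 3 * fact(2)
= 8 * 7 * 6 * 5 * 4 * 3 * 2 * fact(1)
= 8 * 7 * 6 * 5 * 4 * 3 * 2 * 1
= 40320


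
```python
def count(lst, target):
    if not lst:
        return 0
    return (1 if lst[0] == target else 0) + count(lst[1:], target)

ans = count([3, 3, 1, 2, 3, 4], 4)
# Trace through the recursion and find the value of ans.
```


count([3, 3, 1, 2, 3, 4], 4)
lst[0]=3 != 4: 0 + count([3, 1, 2, 3, 4], 4)
lst[0]=3 != 4: 0 + count([1, 2, 3, 4], 4)
lst[0]=1 != 4: 0 + count([2, 3, 4], 4)
lst[0]=2 != 4: 0 + count([3, 4], 4)
lst[0]=3 != 4: 0 + count([4], 4)
lst[0]=4 == 4: 1 + count([], 4)
= 1


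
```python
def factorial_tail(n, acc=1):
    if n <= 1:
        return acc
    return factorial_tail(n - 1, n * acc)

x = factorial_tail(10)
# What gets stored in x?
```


factorial_tail(10, 1)
= factorial_tail(9, 10 * 1) = factorial_tail(9, 10)
= factorial_tail(8, 9 * 10) = factorial_tail(8, 90)
= factorial_tail(7, 8 * 90) = factorial_tail(7, 720)
= factorial_tail(6, 7 * 720) = factorial_tail(6, 5040)
= factorial_tail(5, 6 * 5040) = factorial_tail(5, 30240)
= factorial_tail(4, 5 * 30240) = factorial_tail(4, 151200)
= factorial_tail(3, 4 * 151200) = factorial_tail(3, 604800)
= factorial_tail(2, 3 * 604800) = factorial_tail(2, 1814400)
= factorial_tail(1, 2 * 1814400) = factorial_tail(1, 3628800)
n <= 1, return acc = 3628800


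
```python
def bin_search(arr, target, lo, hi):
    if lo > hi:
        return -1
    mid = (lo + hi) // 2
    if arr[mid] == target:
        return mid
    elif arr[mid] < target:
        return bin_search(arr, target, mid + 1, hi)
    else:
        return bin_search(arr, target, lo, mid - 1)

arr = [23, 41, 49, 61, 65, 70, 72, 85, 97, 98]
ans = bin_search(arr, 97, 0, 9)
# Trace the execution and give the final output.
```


bin_search(arr, 97, 0, 9)
lo=0, hi=9, mid=4, arr[mid]=65
65 < 97, search right half
lo=5, hi=9, mid=7, arr[mid]=85
85 < 97, search right half
lo=8, hi=9, mid=8, arr[mid]=97
arr[8] == 97, found at index 8
= 8


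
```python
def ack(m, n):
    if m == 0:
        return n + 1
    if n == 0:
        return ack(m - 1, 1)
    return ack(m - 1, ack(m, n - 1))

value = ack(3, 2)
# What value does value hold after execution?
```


ack(3, 2)
= ack(2, ack(3, 1))
First compute ack(3, 1) = 13
= ack(2, 13)
= 29


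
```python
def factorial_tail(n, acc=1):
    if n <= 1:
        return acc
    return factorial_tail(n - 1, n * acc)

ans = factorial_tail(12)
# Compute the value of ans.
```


factorial_tail(12, 1)
= factorial_tail(11, 12 * 1) = factorial_tail(11, 12)
= factorial_tail(10, 11 * 12) = factorial_tail(10, 132)
= factorial_tail(9, 10 * 132) = factorial_tail(9, 1320)
= factorial_tail(8, 9 * 1320) = factorial_tail(8, 11880)
= factorial_tail(7, 8 * 11880) = factorial_tail(7, 95040)
= factorial_tail(6, 7 * 95040) = factorial_tail(6, 665280)
= factorial_tail(5, 6 * 665280) = factorial_tail(5, 3991680)
= factorial_tail(4, 5 * 3991680) = factorial_tail(4, 19958400)
= factorial_tail(3, 4 * 19958400) = factorial_tail(3, 79833600)
= factorial_tail(2, 3 * 79833600) = factorial_tail(2, 239500800)
= factorial_tail(1, 2 * 239500800) = factorial_tail(1, 479001600)
n <= 1, return acc = 479001600


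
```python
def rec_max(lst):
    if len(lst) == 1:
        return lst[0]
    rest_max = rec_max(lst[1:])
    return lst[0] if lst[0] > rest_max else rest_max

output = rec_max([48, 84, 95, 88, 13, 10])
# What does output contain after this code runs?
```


rec_max([48, 84, 95, 88, 13, 10])
= compare 48 with rec_max([84, 95, 88, 13, 10])
= compare 84 with rec_max([95, 88, 13, 10])
= compare 95 with rec_max([88, 13, 10])
= compare 88 with rec_max([13, 10])
= compare 13 with rec_max([10])
Base: rec_max([10]) = 10
compare 13 with 10: max = 13
compare 88 with 13: max = 88
compare 95 with 88: max = 95
compare 84 with 95: max = 95
compare 48 with 95: max = 95
= 95


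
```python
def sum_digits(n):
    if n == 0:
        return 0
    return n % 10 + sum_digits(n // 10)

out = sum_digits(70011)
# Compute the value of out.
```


sum_digits(70011)
= 1 + sum_digits(7001)
= 1 + 1 + sum_digits(700)
= 1 + 1 + 0 + sum_digits(70)
= 1 + 1 + 0 + 0 + sum_digits(7)
= 1 + 1 + 0 + 0 + 7 + sum_digits(0)
= 1 + 1 + 0 + 0 + 7 + 0
= 9


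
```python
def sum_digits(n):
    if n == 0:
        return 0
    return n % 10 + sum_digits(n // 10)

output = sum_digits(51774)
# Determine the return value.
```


sum_digits(51774)
= 4 + sum_digits(5177)
= 4 + 7 + sum_digits(517)
= 4 + 7 + 7 + sum_digits(51)
= 4 + 7 + 7 + 1 + sum_digits(5)
= 4 + 7 + 7 + 1 + 5 + sum_digits(0)
= 4 + 7 + 7 + 1 + 5 + 0
= 24


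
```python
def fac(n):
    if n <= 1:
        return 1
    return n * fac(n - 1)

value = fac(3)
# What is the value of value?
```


fac(3)
= 3 * fac(2)
= 3 * 2 * fac(1)
= 3 * 2 * 1
= 6


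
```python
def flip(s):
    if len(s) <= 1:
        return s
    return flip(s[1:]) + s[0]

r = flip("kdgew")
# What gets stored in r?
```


flip("kdgew")
= flip("dgew") + "k"
= flip("gew") + "d" + "k"
= flip("ew") + "g" + "d" + "k"
= flip("w") + "e" + "g" + "d" + "k"
= "w" + "e" + "g" + "d" + "k"
= "wegdk"


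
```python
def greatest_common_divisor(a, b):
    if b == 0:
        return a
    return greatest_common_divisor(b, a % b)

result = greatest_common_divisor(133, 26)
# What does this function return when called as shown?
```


greatest_common_divisor(133, 26)
= greatest_common_divisor(26, 133 % 26) = greatest_common_divisor(26, 3)
= greatest_common_divisor(3, 26 % 3) = greatest_common_divisor(3, 2)
= greatest_common_divisor(2, 3 % 2) = greatest_common_divisor(2, 1)
= greatest_common_divisor(1, 2 % 1) = greatest_common_divisor(1, 0)
b == 0, return a = 1


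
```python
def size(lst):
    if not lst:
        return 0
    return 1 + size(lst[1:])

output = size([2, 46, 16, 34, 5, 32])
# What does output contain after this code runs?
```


size([2, 46, 16, 34, 5, 32])
= 1 + size([46, 16, 34, 5, 32])
= 1 + 1 + size([16, 34, 5, 32])
= 1 + 1 + 1 + size([34, 5, 32])
= 1 + 1 + 1 + 1 + size([5, 32])
= 1 + 1 + 1 + 1 + 1 + size([32])
= 1 + 1 + 1 + 1 + 1 + 1 + size([])
= 1 + 1 + 1 + 1 + 1 + 1 + 0
= 6


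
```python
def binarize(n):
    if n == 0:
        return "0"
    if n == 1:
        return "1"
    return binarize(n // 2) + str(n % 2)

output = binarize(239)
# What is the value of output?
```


binarize(239)
= binarize(119) + "1"
= binarize(59) + "1" + "1"
= binarize(29) + "1" + "1" + "1"
= binarize(14) + "1" + "1" + "1" + "1"
= binarize(7) + "0" + "1" + "1" + "1" + "1"
= binarize(3) + "1" + "0" + "1" + "1" + "1" + "1"
= binarize(1) + "1" + "1" + "0" + "1" + "1" + "1" + "1"
= "1" + "1" + "1" + "0" + "1" + "1" + "1" + "1"
= "11101111"


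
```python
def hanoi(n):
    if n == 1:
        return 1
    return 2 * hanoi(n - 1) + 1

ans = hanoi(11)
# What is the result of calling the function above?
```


hanoi(11)
= 2 * hanoi(10) + 1
= 2 * (2 * hanoi(9) + 1) + 1
= 2 * (2 * (2 * hanoi(8) + 1) + 1) + 1
= 2 * (2 * (2 * (2 * hanoi(7) + 1) + 1) + 1) + 1
= 2 * (2 * (2 * (2 * (2 * hanoi(6) + 1) + 1) + 1) + 1) + 1
= 2 * (2 * (2 * (2 * (2 * (2 * hanoi(5) + 1) + 1) + 1) + 1) + 1) + 1
= 2 * (2 * (2 * (2 * (2 * (2 * (2 * hanoi(4) + 1) + 1) + 1) + 1) + 1) + 1) + 1
= 2 * (2 * (2 * (2 * (2 * (2 * (2 * (2 * hanoi(3) + 1) + 1) + 1) + 1) + 1) + 1) + 1) + 1
= 2 * (2 * (2 * (2 * (2 * (2 * (2 * (2 * (2 * hanoi(2) + 1) + 1) + 1) + 1) + 1) + 1) + 1) + 1) + 1
= 2 * (2 * (2 * (2 * (2 * (2 * (2 * (2 * (2 * (2 * hanoi(1) + 1) + 1) + 1) + 1) + 1) + 1) + 1) + 1) + 1) + 1
Now compute bottom-up:
hanoi(1) = 1
hanoi(2) = 2 * 1 + 1 = 3
hanoi(3) = 2 * 3 + 1 = 7
hanoi(4) = 2 * 7 + 1 = 15
hanoi(5) = 2 * 15 + 1 = 31
hanoi(6) = 2 * 31 + 1 = 63
hanoi(7) = 2 * 63 + 1 = 127
hanoi(8) = 2 * 127 + 1 = 255
hanoi(9) = 2 * 255 + 1 = 511
hanoi(10) = 2 * 511 + 1 = 1023
hanoi(11) = 2 * 1023 + 1 = 2047
= 2047


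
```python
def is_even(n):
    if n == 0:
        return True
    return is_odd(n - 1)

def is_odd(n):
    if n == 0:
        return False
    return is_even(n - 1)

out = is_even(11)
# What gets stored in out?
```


is_even(11)
= is_odd(10)
= is_even(9)
= is_odd(8)
= is_even(7)
= is_odd(6)
= is_even(5)
= is_odd(4)
= is_even(3)
= is_odd(2)
= is_even(1)
= is_odd(0)
n == 0: return False
= False


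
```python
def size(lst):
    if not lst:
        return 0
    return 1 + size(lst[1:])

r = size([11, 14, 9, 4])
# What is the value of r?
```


size([11, 14, 9, 4])
= 1 + size([14, 9, 4])
= 1 + 1 + size([9, 4])
= 1 + 1 + 1 + size([4])
= 1 + 1 + 1 + 1 + size([])
= 1 + 1 + 1 + 1 + 0
= 4


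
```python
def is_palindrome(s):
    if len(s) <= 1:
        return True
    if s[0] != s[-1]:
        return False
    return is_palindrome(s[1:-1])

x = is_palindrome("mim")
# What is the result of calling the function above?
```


is_palindrome("mim")
"mim": s[0]='m' == s[-1]='m' -> is_palindrome("i")
"i": len <= 1 -> True
= True


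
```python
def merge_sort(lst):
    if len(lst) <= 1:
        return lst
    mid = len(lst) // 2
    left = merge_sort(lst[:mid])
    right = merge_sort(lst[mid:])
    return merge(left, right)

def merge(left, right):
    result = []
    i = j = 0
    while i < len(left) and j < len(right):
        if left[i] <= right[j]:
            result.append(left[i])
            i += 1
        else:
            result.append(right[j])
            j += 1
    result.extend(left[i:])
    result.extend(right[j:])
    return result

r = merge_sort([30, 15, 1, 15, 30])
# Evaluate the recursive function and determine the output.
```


merge_sort([30, 15, 1, 15, 30])
Split into [30, 15] and [1, 15, 30]
Left sorted: [15, 30]
Right sorted: [1, 15, 30]
Merge [15, 30] and [1, 15, 30]
= [1, 15, 15, 30, 30]


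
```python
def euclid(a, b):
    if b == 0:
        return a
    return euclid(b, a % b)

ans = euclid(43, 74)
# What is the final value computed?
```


euclid(43, 74)
= euclid(74, 43 % 74) = euclid(74, 43)
= euclid(43, 74 % 43) = euclid(43, 31)
= euclid(31, 43 % 31) = euclid(31, 12)
= euclid(12, 31 % 12) = euclid(12, 7)
= euclid(7, 12 % 7) = euclid(7, 5)
= euclid(5, 7 % 5) = euclid(5, 2)
= euclid(2, 5 % 2) = euclid(2, 1)
= euclid(1, 2 % 1) = euclid(1, 0)
b == 0, return a = 1


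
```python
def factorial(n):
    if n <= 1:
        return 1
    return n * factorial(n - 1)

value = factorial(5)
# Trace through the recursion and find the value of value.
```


factorial(5)
= 5 * factorial(4)
= 5 * 4 * factorial(3)
= 5 * 4 * 3 * factorial(2)
= 5 * 4 * 3 * 2 * factorial(1)
= 5 * 4 * 3 * 2 * 1
= 120


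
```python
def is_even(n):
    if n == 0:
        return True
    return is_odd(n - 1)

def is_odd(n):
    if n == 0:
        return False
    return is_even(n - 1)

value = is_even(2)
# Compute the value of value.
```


is_even(2)
= is_odd(1)
= is_even(0)
n == 0: return True
= True


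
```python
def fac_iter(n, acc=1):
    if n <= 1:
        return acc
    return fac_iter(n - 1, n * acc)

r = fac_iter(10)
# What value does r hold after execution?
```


fac_iter(10, 1)
= fac_iter(9, 10 * 1) = fac_iter(9, 10)
= fac_iter(8, 9 * 10) = fac_iter(8, 90)
= fac_iter(7, 8 * 90) = fac_iter(7, 720)
= fac_iter(6, 7 * 720) = fac_iter(6, 5040)
= fac_iter(5, 6 * 5040) = fac_iter(5, 30240)
= fac_iter(4, 5 * 30240) = fac_iter(4, 151200)
= fac_iter(3, 4 * 151200) = fac_iter(3, 604800)
= fac_iter(2, 3 * 604800) = fac_iter(2, 1814400)
= fac_iter(1, 2 * 1814400) = fac_iter(1, 3628800)
n <= 1, return acc = 3628800


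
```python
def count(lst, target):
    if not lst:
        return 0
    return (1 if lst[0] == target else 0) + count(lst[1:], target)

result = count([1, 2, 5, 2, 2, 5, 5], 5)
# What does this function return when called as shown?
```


count([1, 2, 5, 2, 2, 5, 5], 5)
lst[0]=1 != 5: 0 + count([2, 5, 2, 2, 5, 5], 5)
lst[0]=2 != 5: 0 + count([5, 2, 2, 5, 5], 5)
lst[0]=5 == 5: 1 + count([2, 2, 5, 5], 5)
lst[0]=2 != 5: 0 + count([2, 5, 5], 5)
lst[0]=2 != 5: 0 + count([5, 5], 5)
lst[0]=5 == 5: 1 + count([5], 5)
lst[0]=5 == 5: 1 + count([], 5)
= 3


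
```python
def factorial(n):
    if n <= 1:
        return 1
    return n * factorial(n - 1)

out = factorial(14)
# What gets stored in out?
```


factorial(14)
= 14 * factorial(13)
= 14 * 13 * factorial(12)
= 14 * 13 * 12 * factorial(11)
= 14 * 13 * 12 * 11 * factorial(10)
= 14 * 13 * 12 * 11 * 10 * factorial(9)
= 14 * 13 * 12 * 11 * 10 * 9 * factorial(8)
= 14 * 13 * 12 * 11 * 10 * 9 * 8 * factorial(7)
= 14 * 13 * 12 * 11 * 10 * 9 * 8 * 7 * factorial(6)
= 14 * 13 * 12 * 11 * 10 * 9 * 8 * 7 * 6 * factorial(5)
= 14 * 13 * 12 * 11 * 10 * 9 * 8 * 7 * 6 * 5 * factorial(4)
= 14 * 13 * 12 * 11 * 10 * 9 * 8 * 7 * 6 * 5 * 4 * factorial(3)
= 14 * 13 * 12 * 11 * 10 * 9 * 8 * 7 * 6 * 5 * 4 * 3 * factorial(2)
= 14 * 13 * 12 * 11 * 10 * 9 * 8 * 7 * 6 * 5 * 4 * 3 * 2 * factorial(1)
= 14 * 13 * 12 * 11 * 10 * 9 * 8 * 7 * 6 * 5 * 4 * 3 * 2 * 1
= 87178291200


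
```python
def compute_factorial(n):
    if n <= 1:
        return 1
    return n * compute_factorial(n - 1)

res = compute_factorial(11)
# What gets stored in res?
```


compute_factorial(11)
= 11 * compute_factorial(10)
= 11 * 10 * compute_factorial(9)
= 11 * 10 * 9 * compute_factorial(8)
= 11 * 10 * 9 * 8 * compute_factorial(7)
= 11 * 10 * 9 * 8 * 7 * compute_factorial(6)
= 11 * 10 * 9 * 8 * 7 * 6 * compute_factorial(5)
= 11 * 10 * 9 * 8 * 7 * 6 * 5 * compute_factorial(4)
= 11 * 10 * 9 * 8 * 7 * 6 * 5 * 4 * compute_factorial(3)
= 11 * 10 * 9 * 8 * 7 * 6 * 5 * 4 * 3 * compute_factorial(2)
= 11 * 10 * 9 * 8 * 7 * 6 * 5 * 4 * 3 * 2 * compute_factorial(1)
= 11 * 10 * 9 * 8 * 7 * 6 * 5 * 4 * 3 * 2 * 1
= 39916800


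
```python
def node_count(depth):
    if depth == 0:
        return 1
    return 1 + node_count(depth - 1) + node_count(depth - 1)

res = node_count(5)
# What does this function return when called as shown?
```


node_count(5)
= 1 + node_count(4) + node_count(4)
= 1 + 2 * node_count(4)
node_count(k) = 2^(k+1) - 1
node_count(0) = 1
node_count(1) = 3
node_count(2) = 7
node_count(3) = 15
node_count(4) = 31
node_count(5) = 2^6 - 1 = 63


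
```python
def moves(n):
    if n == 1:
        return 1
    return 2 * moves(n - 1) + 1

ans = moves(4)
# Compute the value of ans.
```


moves(4)
= 2 * moves(3) + 1
= 2 * (2 * moves(2) + 1) + 1
= 2 * (2 * (2 * moves(1) + 1) + 1) + 1
Now compute bottom-up:
moves(1) = 1
moves(2) = 2 * 1 + 1 = 3
moves(3) = 2 * 3 + 1 = 7
moves(4) = 2 * 7 + 1 = 15
= 15


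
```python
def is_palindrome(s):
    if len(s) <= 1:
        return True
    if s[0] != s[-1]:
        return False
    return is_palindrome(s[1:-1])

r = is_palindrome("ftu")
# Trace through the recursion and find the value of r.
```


is_palindrome("ftu")
"ftu": s[0]='f' != s[-1]='u' -> False
= False


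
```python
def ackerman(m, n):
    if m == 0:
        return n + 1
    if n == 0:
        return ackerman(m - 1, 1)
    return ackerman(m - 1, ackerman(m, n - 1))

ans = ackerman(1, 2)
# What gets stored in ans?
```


ackerman(1, 2)
= ackerman(0, ackerman(1, 1))
First compute ackerman(1, 1) = 3
= ackerman(0, 3)
= 4


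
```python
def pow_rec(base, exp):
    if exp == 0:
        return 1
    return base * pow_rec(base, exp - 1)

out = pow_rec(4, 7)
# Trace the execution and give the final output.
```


pow_rec(4, 7)
= 4 * pow_rec(4, 6)
= 4 * 4 * pow_rec(4, 5)
= 4 * 4 * 4 * pow_rec(4, 4)
= 4 * 4 * 4 * 4 * pow_rec(4, 3)
= 4 * 4 * 4 * 4 * 4 * pow_rec(4, 2)
= 4 * 4 * 4 * 4 * 4 * 4 * pow_rec(4, 1)
= 4 * 4 * 4 * 4 * 4 * 4 * 4 * pow_rec(4, 0)
= 4 * 4 * 4 * 4 * 4 * 4 * 4 * 1
= 16384


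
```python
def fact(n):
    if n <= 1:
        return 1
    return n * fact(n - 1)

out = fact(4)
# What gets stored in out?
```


fact(4)
= 4 * fact(3)
= 4 * 3 * fact(2)
= 4 * 3 * 2 * fact(1)
= 4 * 3 * 2 * 1
= 24
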